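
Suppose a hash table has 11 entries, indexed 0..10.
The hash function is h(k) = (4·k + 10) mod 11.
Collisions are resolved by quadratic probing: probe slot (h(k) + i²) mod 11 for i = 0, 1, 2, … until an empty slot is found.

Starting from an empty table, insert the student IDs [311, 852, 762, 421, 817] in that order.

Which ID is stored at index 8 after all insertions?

852

311 hashes to 0; slot 0 is free -> place at 0.
852 hashes to 8; slot 8 is free -> place at 8.
762 hashes to 0; 0 taken -> place at 1.
421 hashes to 0; 0,1 taken -> place at 4.
817 hashes to 0; 0,1,4 taken -> place at 9.
Table: [311, 762, _, _, 421, _, _, _, 852, 817, _]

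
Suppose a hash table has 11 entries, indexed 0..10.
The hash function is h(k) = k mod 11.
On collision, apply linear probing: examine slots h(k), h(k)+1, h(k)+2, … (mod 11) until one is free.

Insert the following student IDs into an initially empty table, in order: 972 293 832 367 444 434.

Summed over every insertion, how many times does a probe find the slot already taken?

8

972 hashes to 4; slot 4 is free → place at 4.
293 hashes to 7; slot 7 is free → place at 7.
832 hashes to 7; 7 taken → place at 8.
367 hashes to 4; 4 taken → place at 5.
444 hashes to 4; 4,5 taken → place at 6.
434 hashes to 5; 5,6,7,8 taken → place at 9.
Table: [., ., ., ., 972, 367, 444, 293, 832, 434, .]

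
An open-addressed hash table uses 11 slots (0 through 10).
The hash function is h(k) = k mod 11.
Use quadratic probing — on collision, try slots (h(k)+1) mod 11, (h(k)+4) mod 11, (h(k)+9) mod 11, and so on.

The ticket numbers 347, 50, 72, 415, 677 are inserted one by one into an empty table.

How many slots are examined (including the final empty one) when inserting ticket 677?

4

347 hashes to 6; slot 6 is free → place at 6.
50 hashes to 6; 6 taken → place at 7.
72 hashes to 6; 6,7 taken → place at 10.
415 hashes to 8; slot 8 is free → place at 8.
677 hashes to 6; 6,7,10 taken → place at 4.
Table: [., ., ., ., 677, ., 347, 50, 415, ., 72]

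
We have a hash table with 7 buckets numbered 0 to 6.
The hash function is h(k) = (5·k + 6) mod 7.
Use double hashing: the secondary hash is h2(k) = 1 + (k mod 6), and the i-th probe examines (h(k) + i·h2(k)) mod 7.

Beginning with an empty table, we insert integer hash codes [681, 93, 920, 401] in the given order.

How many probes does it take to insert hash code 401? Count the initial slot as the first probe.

2

681: h=2 => slot 2
93: h=2, h2=4, probe 2,6 => slot 6
920: h=0 => slot 0
401: h=2, h2=6, probe 2,1 => slot 1
Table: [920, 401, 681, ∅, ∅, ∅, 93]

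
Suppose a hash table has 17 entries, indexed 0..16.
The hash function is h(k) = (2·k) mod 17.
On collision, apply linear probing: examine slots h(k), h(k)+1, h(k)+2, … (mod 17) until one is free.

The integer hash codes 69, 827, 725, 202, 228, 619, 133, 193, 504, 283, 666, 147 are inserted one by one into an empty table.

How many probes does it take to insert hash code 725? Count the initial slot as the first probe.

2

69 hashes to 2; slot 2 is free → place at 2.
827 hashes to 5; slot 5 is free → place at 5.
725 hashes to 5; 5 taken → place at 6.
202 hashes to 13; slot 13 is free → place at 13.
228 hashes to 14; slot 14 is free → place at 14.
619 hashes to 14; 14 taken → place at 15.
133 hashes to 11; slot 11 is free → place at 11.
193 hashes to 12; slot 12 is free → place at 12.
504 hashes to 5; 5,6 taken → place at 7.
283 hashes to 5; 5,6,7 taken → place at 8.
666 hashes to 6; 6,7,8 taken → place at 9.
147 hashes to 5; 5,6,7,8,9 taken → place at 10.
Table: [_, _, 69, _, _, 827, 725, 504, 283, 666, 147, 133, 193, 202, 228, 619, _]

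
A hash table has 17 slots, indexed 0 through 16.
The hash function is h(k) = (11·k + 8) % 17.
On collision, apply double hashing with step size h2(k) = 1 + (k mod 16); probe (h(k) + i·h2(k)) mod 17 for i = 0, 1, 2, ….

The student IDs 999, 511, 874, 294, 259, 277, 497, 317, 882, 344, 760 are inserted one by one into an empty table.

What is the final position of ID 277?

7

Insert 999: h=15, slot 15 empty => index 15.
Insert 511: h=2, slot 2 empty => index 2.
Insert 874: h=0, slot 0 empty => index 0.
Insert 294: h=12, slot 12 empty => index 12.
Insert 259: h=1, slot 1 empty => index 1.
Insert 277: h=12, h2=6, slots 12,1 occupied => index 7.
Insert 497: h=1, h2=2, slot 1 occupied => index 3.
Insert 317: h=10, slot 10 empty => index 10.
Insert 882: h=3, h2=3, slot 3 occupied => index 6.
Insert 344: h=1, h2=9, slots 1,10,2 occupied => index 11.
Insert 760: h=4, slot 4 empty => index 4.
Table: [874, 259, 511, 497, 760, -, 882, 277, -, -, 317, 344, 294, -, -, 999, -]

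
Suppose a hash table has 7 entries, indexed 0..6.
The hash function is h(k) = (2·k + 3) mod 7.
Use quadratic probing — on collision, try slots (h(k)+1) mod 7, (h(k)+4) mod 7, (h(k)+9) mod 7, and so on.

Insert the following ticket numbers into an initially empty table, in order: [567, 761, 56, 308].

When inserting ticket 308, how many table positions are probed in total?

3

567: h=3 -> slot 3
761: h=6 -> slot 6
56: h=3, probe 3,4 -> slot 4
308: h=3, probe 3,4,0 -> slot 0
Table: [308, —, —, 567, 56, —, 761]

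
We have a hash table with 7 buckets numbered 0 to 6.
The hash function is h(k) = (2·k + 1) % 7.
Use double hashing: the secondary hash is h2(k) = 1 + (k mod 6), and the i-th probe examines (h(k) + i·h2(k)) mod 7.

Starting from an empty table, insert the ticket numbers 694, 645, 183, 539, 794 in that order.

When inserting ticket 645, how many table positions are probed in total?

2

Insert 694: h=3, slot 3 empty => index 3.
Insert 645: h=3, h2=4, slot 3 occupied => index 0.
Insert 183: h=3, h2=4, slots 3,0 occupied => index 4.
Insert 539: h=1, slot 1 empty => index 1.
Insert 794: h=0, h2=3, slots 0,3 occupied => index 6.
Table: [645, 539, ., 694, 183, ., 794]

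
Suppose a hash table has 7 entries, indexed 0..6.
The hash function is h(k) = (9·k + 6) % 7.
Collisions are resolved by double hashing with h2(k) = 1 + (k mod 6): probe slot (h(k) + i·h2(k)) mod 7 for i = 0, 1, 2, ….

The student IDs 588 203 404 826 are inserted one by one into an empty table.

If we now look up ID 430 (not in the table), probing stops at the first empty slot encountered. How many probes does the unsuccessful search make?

588 hashes to 6; slot 6 is free => place at 6.
203 hashes to 6, h2=6; 6 taken => place at 5.
404 hashes to 2; slot 2 is free => place at 2.
826 hashes to 6, h2=5; 6 taken => place at 4.
Table: [—, —, 404, —, 826, 203, 588]
Lookup 430: h=5, h2=5, probe 5,3 → slot 3 empty, not found.

2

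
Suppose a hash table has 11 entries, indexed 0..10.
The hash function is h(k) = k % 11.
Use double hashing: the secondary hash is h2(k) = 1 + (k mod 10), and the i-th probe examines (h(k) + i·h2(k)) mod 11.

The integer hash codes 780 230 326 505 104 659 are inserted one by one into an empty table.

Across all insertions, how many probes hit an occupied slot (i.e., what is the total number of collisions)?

5

Insert 780: h=10, slot 10 empty => index 10.
Insert 230: h=10, h2=1, slot 10 occupied => index 0.
Insert 326: h=7, slot 7 empty => index 7.
Insert 505: h=10, h2=6, slot 10 occupied => index 5.
Insert 104: h=5, h2=5, slots 5,10 occupied => index 4.
Insert 659: h=10, h2=10, slot 10 occupied => index 9.
Table: [230, -, -, -, 104, 505, -, 326, -, 659, 780]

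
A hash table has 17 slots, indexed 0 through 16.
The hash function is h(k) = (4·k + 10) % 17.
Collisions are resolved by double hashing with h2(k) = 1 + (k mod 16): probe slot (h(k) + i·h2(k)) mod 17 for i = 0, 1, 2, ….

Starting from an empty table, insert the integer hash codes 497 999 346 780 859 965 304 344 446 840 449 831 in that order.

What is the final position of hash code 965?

6

Insert 497: h=9, slot 9 empty -> index 9.
Insert 999: h=11, slot 11 empty -> index 11.
Insert 346: h=0, slot 0 empty -> index 0.
Insert 780: h=2, slot 2 empty -> index 2.
Insert 859: h=12, slot 12 empty -> index 12.
Insert 965: h=11, h2=6, slots 11,0 occupied -> index 6.
Insert 304: h=2, h2=1, slot 2 occupied -> index 3.
Insert 344: h=9, h2=9, slot 9 occupied -> index 1.
Insert 446: h=9, h2=15, slot 9 occupied -> index 7.
Insert 840: h=4, slot 4 empty -> index 4.
Insert 449: h=4, h2=2, slots 4,6 occupied -> index 8.
Insert 831: h=2, h2=16, slots 2,1,0 occupied -> index 16.
Table: [346, 344, 780, 304, 840, ., 965, 446, 449, 497, ., 999, 859, ., ., ., 831]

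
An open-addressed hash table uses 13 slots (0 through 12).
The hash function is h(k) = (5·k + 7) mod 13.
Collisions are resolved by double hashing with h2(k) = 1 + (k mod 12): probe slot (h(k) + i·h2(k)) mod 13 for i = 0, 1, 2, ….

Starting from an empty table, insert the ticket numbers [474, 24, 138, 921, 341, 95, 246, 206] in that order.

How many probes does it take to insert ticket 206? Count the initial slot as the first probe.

474: h=11 => slot 11
24: h=10 => slot 10
138: h=8 => slot 8
921: h=10, h2=10, probe 10,7 => slot 7
341: h=9 => slot 9
95: h=1 => slot 1
246: h=2 => slot 2
206: h=10, h2=3, probe 10,0 => slot 0
Table: [206, 95, 246, -, -, -, -, 921, 138, 341, 24, 474, -]

2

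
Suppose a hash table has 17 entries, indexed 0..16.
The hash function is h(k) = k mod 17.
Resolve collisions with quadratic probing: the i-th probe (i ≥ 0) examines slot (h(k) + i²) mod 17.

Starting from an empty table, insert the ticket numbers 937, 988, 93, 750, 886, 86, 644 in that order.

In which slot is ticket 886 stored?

937 hashes to 2; slot 2 is free => place at 2.
988 hashes to 2; 2 taken => place at 3.
93 hashes to 8; slot 8 is free => place at 8.
750 hashes to 2; 2,3 taken => place at 6.
886 hashes to 2; 2,3,6 taken => place at 11.
86 hashes to 1; slot 1 is free => place at 1.
644 hashes to 15; slot 15 is free => place at 15.
Table: [∅, 86, 937, 988, ∅, ∅, 750, ∅, 93, ∅, ∅, 886, ∅, ∅, ∅, 644, ∅]

11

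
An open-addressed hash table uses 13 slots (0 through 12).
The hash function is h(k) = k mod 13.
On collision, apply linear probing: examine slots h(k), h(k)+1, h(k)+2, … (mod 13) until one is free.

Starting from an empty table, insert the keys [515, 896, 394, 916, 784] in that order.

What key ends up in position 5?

Insert 515: h=8, slot 8 empty => index 8.
Insert 896: h=12, slot 12 empty => index 12.
Insert 394: h=4, slot 4 empty => index 4.
Insert 916: h=6, slot 6 empty => index 6.
Insert 784: h=4, slot 4 occupied => index 5.
Table: [_, _, _, _, 394, 784, 916, _, 515, _, _, _, 896]

784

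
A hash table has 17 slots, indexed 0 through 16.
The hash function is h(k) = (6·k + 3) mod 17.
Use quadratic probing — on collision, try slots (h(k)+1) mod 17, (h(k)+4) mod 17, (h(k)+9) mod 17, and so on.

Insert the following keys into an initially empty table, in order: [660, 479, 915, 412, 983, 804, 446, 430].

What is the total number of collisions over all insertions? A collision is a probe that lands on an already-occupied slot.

660: h=2 => slot 2
479: h=4 => slot 4
915: h=2, probe 2,3 => slot 3
412: h=10 => slot 10
983: h=2, probe 2,3,6 => slot 6
804: h=16 => slot 16
446: h=10, probe 10,11 => slot 11
430: h=16, probe 16,0 => slot 0
Table: [430, _, 660, 915, 479, _, 983, _, _, _, 412, 446, _, _, _, _, 804]

5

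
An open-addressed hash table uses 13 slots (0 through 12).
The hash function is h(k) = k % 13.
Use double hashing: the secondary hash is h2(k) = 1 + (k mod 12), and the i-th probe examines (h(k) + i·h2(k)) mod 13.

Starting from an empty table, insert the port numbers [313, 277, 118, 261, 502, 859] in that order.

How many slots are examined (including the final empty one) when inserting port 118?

Insert 313: h=1, slot 1 empty => index 1.
Insert 277: h=4, slot 4 empty => index 4.
Insert 118: h=1, h2=11, slot 1 occupied => index 12.
Insert 261: h=1, h2=10, slot 1 occupied => index 11.
Insert 502: h=8, slot 8 empty => index 8.
Insert 859: h=1, h2=8, slot 1 occupied => index 9.
Table: [∅, 313, ∅, ∅, 277, ∅, ∅, ∅, 502, 859, ∅, 261, 118]

2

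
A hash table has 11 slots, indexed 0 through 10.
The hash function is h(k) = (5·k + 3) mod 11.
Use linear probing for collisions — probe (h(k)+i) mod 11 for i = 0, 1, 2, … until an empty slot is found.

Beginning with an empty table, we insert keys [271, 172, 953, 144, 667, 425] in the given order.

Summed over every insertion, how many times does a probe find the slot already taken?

12

271: h=5 -> slot 5
172: h=5, probe 5,6 -> slot 6
953: h=5, probe 5,6,7 -> slot 7
144: h=8 -> slot 8
667: h=5, probe 5,6,7,8,9 -> slot 9
425: h=5, probe 5,6,7,8,9,10 -> slot 10
Table: [., ., ., ., ., 271, 172, 953, 144, 667, 425]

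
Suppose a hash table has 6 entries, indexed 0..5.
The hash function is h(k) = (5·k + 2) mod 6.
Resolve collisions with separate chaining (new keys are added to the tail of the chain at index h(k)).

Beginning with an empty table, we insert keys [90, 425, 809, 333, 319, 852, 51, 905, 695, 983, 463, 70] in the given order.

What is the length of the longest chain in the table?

90 -> bucket 2
425 -> bucket 3
809 -> bucket 3 (collision)
333 -> bucket 5
319 -> bucket 1
852 -> bucket 2 (collision)
51 -> bucket 5 (collision)
905 -> bucket 3 (collision)
695 -> bucket 3 (collision)
983 -> bucket 3 (collision)
463 -> bucket 1 (collision)
70 -> bucket 4
Final buckets:
0: -
1: 319 -> 463
2: 90 -> 852
3: 425 -> 809 -> 905 -> 695 -> 983
4: 70
5: 333 -> 51

5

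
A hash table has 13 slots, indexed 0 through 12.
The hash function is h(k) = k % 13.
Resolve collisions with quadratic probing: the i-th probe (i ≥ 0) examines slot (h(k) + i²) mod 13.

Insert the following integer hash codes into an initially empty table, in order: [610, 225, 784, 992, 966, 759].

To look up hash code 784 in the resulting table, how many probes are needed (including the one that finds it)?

2

Insert 610: h=12, slot 12 empty -> index 12.
Insert 225: h=4, slot 4 empty -> index 4.
Insert 784: h=4, slot 4 occupied -> index 5.
Insert 992: h=4, slots 4,5 occupied -> index 8.
Insert 966: h=4, slots 4,5,8 occupied -> index 0.
Insert 759: h=5, slot 5 occupied -> index 6.
Table: [966, _, _, _, 225, 784, 759, _, 992, _, _, _, 610]
Lookup 784: h=4, probe 4,5 → found at 5.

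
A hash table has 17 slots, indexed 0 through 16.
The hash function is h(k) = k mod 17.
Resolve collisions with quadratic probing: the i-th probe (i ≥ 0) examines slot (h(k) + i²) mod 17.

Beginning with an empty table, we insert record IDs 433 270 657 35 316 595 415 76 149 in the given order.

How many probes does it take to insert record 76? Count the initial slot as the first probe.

433 hashes to 8; slot 8 is free → place at 8.
270 hashes to 15; slot 15 is free → place at 15.
657 hashes to 11; slot 11 is free → place at 11.
35 hashes to 1; slot 1 is free → place at 1.
316 hashes to 10; slot 10 is free → place at 10.
595 hashes to 0; slot 0 is free → place at 0.
415 hashes to 7; slot 7 is free → place at 7.
76 hashes to 8; 8 taken → place at 9.
149 hashes to 13; slot 13 is free → place at 13.
Table: [595, 35, -, -, -, -, -, 415, 433, 76, 316, 657, -, 149, -, 270, -]

2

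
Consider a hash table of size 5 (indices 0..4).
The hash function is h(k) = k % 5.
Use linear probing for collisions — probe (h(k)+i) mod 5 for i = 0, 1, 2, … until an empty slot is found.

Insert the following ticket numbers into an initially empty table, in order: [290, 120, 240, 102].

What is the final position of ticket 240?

2

Insert 290: h=0, slot 0 empty -> index 0.
Insert 120: h=0, slot 0 occupied -> index 1.
Insert 240: h=0, slots 0,1 occupied -> index 2.
Insert 102: h=2, slot 2 occupied -> index 3.
Table: [290, 120, 240, 102, —]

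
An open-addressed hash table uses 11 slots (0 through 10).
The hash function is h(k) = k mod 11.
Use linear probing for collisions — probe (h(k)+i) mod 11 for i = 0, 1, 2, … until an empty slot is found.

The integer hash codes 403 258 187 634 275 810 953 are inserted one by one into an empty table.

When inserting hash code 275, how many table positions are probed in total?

403: h=7 => slot 7
258: h=5 => slot 5
187: h=0 => slot 0
634: h=7, probe 7,8 => slot 8
275: h=0, probe 0,1 => slot 1
810: h=7, probe 7,8,9 => slot 9
953: h=7, probe 7,8,9,10 => slot 10
Table: [187, 275, -, -, -, 258, -, 403, 634, 810, 953]

2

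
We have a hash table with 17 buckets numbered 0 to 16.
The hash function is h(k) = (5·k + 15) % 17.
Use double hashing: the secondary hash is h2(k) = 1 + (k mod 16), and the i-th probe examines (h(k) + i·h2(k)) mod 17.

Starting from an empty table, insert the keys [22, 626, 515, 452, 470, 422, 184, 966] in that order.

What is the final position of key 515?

Insert 22: h=6, slot 6 empty -> index 6.
Insert 626: h=0, slot 0 empty -> index 0.
Insert 515: h=6, h2=4, slot 6 occupied -> index 10.
Insert 452: h=14, slot 14 empty -> index 14.
Insert 470: h=2, slot 2 empty -> index 2.
Insert 422: h=0, h2=7, slot 0 occupied -> index 7.
Insert 184: h=0, h2=9, slot 0 occupied -> index 9.
Insert 966: h=0, h2=7, slots 0,7,14 occupied -> index 4.
Table: [626, —, 470, —, 966, —, 22, 422, —, 184, 515, —, —, —, 452, —, —]

10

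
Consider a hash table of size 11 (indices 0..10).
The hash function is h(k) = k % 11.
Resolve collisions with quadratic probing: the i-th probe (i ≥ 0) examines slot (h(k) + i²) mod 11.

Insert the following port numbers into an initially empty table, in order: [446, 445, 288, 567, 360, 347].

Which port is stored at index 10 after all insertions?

347

Insert 446: h=6, slot 6 empty => index 6.
Insert 445: h=5, slot 5 empty => index 5.
Insert 288: h=2, slot 2 empty => index 2.
Insert 567: h=6, slot 6 occupied => index 7.
Insert 360: h=8, slot 8 empty => index 8.
Insert 347: h=6, slots 6,7 occupied => index 10.
Table: [., ., 288, ., ., 445, 446, 567, 360, ., 347]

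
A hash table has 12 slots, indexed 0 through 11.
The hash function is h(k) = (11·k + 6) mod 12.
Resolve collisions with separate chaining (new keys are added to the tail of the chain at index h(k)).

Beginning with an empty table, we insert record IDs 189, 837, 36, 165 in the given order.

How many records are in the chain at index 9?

Insert 189: h=9, bucket 9 empty -> new chain.
Insert 837: h=9, bucket 9 nonempty -> append to chain.
Insert 36: h=6, bucket 6 empty -> new chain.
Insert 165: h=9, bucket 9 nonempty -> append to chain.
Final buckets:
0: .
1: .
2: .
3: .
4: .
5: .
6: 36
7: .
8: .
9: 189 -> 837 -> 165
10: .
11: .

3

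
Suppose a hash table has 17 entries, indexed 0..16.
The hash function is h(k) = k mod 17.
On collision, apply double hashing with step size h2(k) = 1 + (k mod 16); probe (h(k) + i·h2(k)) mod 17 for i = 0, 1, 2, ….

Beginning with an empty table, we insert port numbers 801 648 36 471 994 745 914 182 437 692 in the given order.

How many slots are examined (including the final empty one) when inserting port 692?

2

801 hashes to 2; slot 2 is free → place at 2.
648 hashes to 2, h2=9; 2 taken → place at 11.
36 hashes to 2, h2=5; 2 taken → place at 7.
471 hashes to 12; slot 12 is free → place at 12.
994 hashes to 8; slot 8 is free → place at 8.
745 hashes to 14; slot 14 is free → place at 14.
914 hashes to 13; slot 13 is free → place at 13.
182 hashes to 12, h2=7; 12,2 taken → place at 9.
437 hashes to 12, h2=6; 12 taken → place at 1.
692 hashes to 12, h2=5; 12 taken → place at 0.
Table: [692, 437, 801, _, _, _, _, 36, 994, 182, _, 648, 471, 914, 745, _, _]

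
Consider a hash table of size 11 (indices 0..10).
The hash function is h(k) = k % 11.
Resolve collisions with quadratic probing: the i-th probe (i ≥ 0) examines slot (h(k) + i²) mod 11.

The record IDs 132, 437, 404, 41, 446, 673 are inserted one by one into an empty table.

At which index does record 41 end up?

1

132 hashes to 0; slot 0 is free => place at 0.
437 hashes to 8; slot 8 is free => place at 8.
404 hashes to 8; 8 taken => place at 9.
41 hashes to 8; 8,9 taken => place at 1.
446 hashes to 6; slot 6 is free => place at 6.
673 hashes to 2; slot 2 is free => place at 2.
Table: [132, 41, 673, ., ., ., 446, ., 437, 404, .]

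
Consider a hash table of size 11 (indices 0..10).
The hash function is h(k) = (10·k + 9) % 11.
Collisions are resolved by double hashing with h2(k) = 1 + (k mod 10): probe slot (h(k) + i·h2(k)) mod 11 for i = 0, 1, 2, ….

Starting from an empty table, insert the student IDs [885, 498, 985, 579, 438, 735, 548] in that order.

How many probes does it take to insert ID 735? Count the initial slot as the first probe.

885 hashes to 4; slot 4 is free => place at 4.
498 hashes to 6; slot 6 is free => place at 6.
985 hashes to 3; slot 3 is free => place at 3.
579 hashes to 2; slot 2 is free => place at 2.
438 hashes to 0; slot 0 is free => place at 0.
735 hashes to 0, h2=6; 0,6 taken => place at 1.
548 hashes to 0, h2=9; 0 taken => place at 9.
Table: [438, 735, 579, 985, 885, _, 498, _, _, 548, _]

3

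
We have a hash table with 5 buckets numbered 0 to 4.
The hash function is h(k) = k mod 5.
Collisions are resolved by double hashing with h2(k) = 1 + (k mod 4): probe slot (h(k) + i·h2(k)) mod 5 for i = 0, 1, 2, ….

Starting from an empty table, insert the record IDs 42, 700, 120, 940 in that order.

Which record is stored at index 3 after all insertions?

42 hashes to 2; slot 2 is free -> place at 2.
700 hashes to 0; slot 0 is free -> place at 0.
120 hashes to 0, h2=1; 0 taken -> place at 1.
940 hashes to 0, h2=1; 0,1,2 taken -> place at 3.
Table: [700, 120, 42, 940, -]

940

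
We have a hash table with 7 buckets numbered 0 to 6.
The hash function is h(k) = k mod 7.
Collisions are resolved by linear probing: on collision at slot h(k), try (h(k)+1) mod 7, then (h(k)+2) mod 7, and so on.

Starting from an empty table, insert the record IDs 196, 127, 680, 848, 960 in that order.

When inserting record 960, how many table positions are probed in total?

Insert 196: h=0, slot 0 empty => index 0.
Insert 127: h=1, slot 1 empty => index 1.
Insert 680: h=1, slot 1 occupied => index 2.
Insert 848: h=1, slots 1,2 occupied => index 3.
Insert 960: h=1, slots 1,2,3 occupied => index 4.
Table: [196, 127, 680, 848, 960, ., .]

4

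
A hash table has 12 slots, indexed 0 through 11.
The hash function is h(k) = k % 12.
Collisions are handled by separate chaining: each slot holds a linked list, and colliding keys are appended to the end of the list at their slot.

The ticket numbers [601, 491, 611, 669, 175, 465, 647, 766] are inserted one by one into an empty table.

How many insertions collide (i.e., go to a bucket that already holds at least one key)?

Insert 601: h=1, bucket 1 empty -> new chain.
Insert 491: h=11, bucket 11 empty -> new chain.
Insert 611: h=11, bucket 11 nonempty -> append to chain.
Insert 669: h=9, bucket 9 empty -> new chain.
Insert 175: h=7, bucket 7 empty -> new chain.
Insert 465: h=9, bucket 9 nonempty -> append to chain.
Insert 647: h=11, bucket 11 nonempty -> append to chain.
Insert 766: h=10, bucket 10 empty -> new chain.
Final buckets:
0: -
1: 601
2: -
3: -
4: -
5: -
6: -
7: 175
8: -
9: 669 -> 465
10: 766
11: 491 -> 611 -> 647

3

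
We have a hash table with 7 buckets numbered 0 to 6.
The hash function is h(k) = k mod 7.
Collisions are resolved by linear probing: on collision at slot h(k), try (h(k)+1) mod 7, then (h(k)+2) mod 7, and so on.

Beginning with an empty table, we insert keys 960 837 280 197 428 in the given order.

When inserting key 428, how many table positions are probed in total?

960: h=1 → slot 1
837: h=4 → slot 4
280: h=0 → slot 0
197: h=1, probe 1,2 → slot 2
428: h=1, probe 1,2,3 → slot 3
Table: [280, 960, 197, 428, 837, ∅, ∅]

3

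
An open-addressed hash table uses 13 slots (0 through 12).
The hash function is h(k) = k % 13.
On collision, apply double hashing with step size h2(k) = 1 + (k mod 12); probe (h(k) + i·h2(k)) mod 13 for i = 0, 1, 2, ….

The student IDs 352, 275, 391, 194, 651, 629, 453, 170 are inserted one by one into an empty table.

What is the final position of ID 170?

Insert 352: h=1, slot 1 empty => index 1.
Insert 275: h=2, slot 2 empty => index 2.
Insert 391: h=1, h2=8, slot 1 occupied => index 9.
Insert 194: h=12, slot 12 empty => index 12.
Insert 651: h=1, h2=4, slot 1 occupied => index 5.
Insert 629: h=5, h2=6, slot 5 occupied => index 11.
Insert 453: h=11, h2=10, slot 11 occupied => index 8.
Insert 170: h=1, h2=3, slot 1 occupied => index 4.
Table: [-, 352, 275, -, 170, 651, -, -, 453, 391, -, 629, 194]

4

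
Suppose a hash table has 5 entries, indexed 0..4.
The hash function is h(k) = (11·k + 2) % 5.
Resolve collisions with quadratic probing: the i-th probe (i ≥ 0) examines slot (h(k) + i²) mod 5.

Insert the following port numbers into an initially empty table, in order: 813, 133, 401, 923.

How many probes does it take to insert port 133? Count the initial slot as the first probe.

Insert 813: h=0, slot 0 empty => index 0.
Insert 133: h=0, slot 0 occupied => index 1.
Insert 401: h=3, slot 3 empty => index 3.
Insert 923: h=0, slots 0,1 occupied => index 4.
Table: [813, 133, _, 401, 923]

2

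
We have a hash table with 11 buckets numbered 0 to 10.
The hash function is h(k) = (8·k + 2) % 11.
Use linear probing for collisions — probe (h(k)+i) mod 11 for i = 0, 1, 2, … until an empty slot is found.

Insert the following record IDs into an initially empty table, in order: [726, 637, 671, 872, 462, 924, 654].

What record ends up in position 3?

Insert 726: h=2, slot 2 empty => index 2.
Insert 637: h=5, slot 5 empty => index 5.
Insert 671: h=2, slot 2 occupied => index 3.
Insert 872: h=4, slot 4 empty => index 4.
Insert 462: h=2, slots 2,3,4,5 occupied => index 6.
Insert 924: h=2, slots 2,3,4,5,6 occupied => index 7.
Insert 654: h=9, slot 9 empty => index 9.
Table: [—, —, 726, 671, 872, 637, 462, 924, —, 654, —]

671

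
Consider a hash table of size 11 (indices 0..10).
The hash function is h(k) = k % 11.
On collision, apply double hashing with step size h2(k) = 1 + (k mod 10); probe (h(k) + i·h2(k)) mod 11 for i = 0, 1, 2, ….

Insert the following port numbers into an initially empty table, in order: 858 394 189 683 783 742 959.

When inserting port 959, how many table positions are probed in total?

Insert 858: h=0, slot 0 empty => index 0.
Insert 394: h=9, slot 9 empty => index 9.
Insert 189: h=2, slot 2 empty => index 2.
Insert 683: h=1, slot 1 empty => index 1.
Insert 783: h=2, h2=4, slot 2 occupied => index 6.
Insert 742: h=5, slot 5 empty => index 5.
Insert 959: h=2, h2=10, slots 2,1,0 occupied => index 10.
Table: [858, 683, 189, —, —, 742, 783, —, —, 394, 959]

4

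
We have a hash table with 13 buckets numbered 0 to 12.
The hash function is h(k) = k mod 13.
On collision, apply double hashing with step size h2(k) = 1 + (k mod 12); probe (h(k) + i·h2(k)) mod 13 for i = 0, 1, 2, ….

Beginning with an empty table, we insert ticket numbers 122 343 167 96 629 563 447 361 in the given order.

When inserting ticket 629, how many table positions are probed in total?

122 hashes to 5; slot 5 is free => place at 5.
343 hashes to 5, h2=8; 5 taken => place at 0.
167 hashes to 11; slot 11 is free => place at 11.
96 hashes to 5, h2=1; 5 taken => place at 6.
629 hashes to 5, h2=6; 5,11 taken => place at 4.
563 hashes to 4, h2=12; 4 taken => place at 3.
447 hashes to 5, h2=4; 5 taken => place at 9.
361 hashes to 10; slot 10 is free => place at 10.
Table: [343, ., ., 563, 629, 122, 96, ., ., 447, 361, 167, .]

3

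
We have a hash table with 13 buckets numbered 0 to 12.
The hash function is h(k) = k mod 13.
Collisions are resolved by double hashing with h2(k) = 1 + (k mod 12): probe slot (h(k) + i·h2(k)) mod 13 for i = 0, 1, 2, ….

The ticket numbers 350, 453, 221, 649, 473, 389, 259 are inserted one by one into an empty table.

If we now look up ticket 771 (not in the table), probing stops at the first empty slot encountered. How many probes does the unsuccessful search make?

350: h=12 => slot 12
453: h=11 => slot 11
221: h=0 => slot 0
649: h=12, h2=2, probe 12,1 => slot 1
473: h=5 => slot 5
389: h=12, h2=6, probe 12,5,11,4 => slot 4
259: h=12, h2=8, probe 12,7 => slot 7
Table: [221, 649, ., ., 389, 473, ., 259, ., ., ., 453, 350]
Lookup 771: h=4, h2=4, probe 4,8 → slot 8 empty, not found.

2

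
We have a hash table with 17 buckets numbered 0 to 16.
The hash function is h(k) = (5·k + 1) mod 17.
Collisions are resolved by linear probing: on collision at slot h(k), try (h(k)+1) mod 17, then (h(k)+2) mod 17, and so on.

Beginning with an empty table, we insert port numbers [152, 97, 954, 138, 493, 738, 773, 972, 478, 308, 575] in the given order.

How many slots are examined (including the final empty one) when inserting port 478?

4

152 hashes to 13; slot 13 is free → place at 13.
97 hashes to 10; slot 10 is free → place at 10.
954 hashes to 11; slot 11 is free → place at 11.
138 hashes to 11; 11 taken → place at 12.
493 hashes to 1; slot 1 is free → place at 1.
738 hashes to 2; slot 2 is free → place at 2.
773 hashes to 7; slot 7 is free → place at 7.
972 hashes to 16; slot 16 is free → place at 16.
478 hashes to 11; 11,12,13 taken → place at 14.
308 hashes to 11; 11,12,13,14 taken → place at 15.
575 hashes to 3; slot 3 is free → place at 3.
Table: [∅, 493, 738, 575, ∅, ∅, ∅, 773, ∅, ∅, 97, 954, 138, 152, 478, 308, 972]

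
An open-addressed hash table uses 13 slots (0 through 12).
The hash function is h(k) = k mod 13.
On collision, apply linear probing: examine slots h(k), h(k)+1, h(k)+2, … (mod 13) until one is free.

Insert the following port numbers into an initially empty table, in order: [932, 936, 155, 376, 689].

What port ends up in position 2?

689

932 hashes to 9; slot 9 is free → place at 9.
936 hashes to 0; slot 0 is free → place at 0.
155 hashes to 12; slot 12 is free → place at 12.
376 hashes to 12; 12,0 taken → place at 1.
689 hashes to 0; 0,1 taken → place at 2.
Table: [936, 376, 689, _, _, _, _, _, _, 932, _, _, 155]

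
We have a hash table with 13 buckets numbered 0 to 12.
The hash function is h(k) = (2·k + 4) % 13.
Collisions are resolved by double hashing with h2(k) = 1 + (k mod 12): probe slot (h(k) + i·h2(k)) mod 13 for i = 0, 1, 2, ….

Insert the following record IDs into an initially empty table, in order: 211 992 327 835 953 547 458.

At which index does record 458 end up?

0

Insert 211: h=10, slot 10 empty -> index 10.
Insert 992: h=12, slot 12 empty -> index 12.
Insert 327: h=8, slot 8 empty -> index 8.
Insert 835: h=10, h2=8, slot 10 occupied -> index 5.
Insert 953: h=12, h2=6, slots 12,5 occupied -> index 11.
Insert 547: h=6, slot 6 empty -> index 6.
Insert 458: h=10, h2=3, slot 10 occupied -> index 0.
Table: [458, _, _, _, _, 835, 547, _, 327, _, 211, 953, 992]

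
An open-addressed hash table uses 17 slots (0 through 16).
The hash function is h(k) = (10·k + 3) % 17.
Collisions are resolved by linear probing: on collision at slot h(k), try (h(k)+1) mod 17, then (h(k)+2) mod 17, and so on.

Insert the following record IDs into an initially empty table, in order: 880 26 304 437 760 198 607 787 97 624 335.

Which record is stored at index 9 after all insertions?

880 hashes to 14; slot 14 is free -> place at 14.
26 hashes to 8; slot 8 is free -> place at 8.
304 hashes to 0; slot 0 is free -> place at 0.
437 hashes to 4; slot 4 is free -> place at 4.
760 hashes to 4; 4 taken -> place at 5.
198 hashes to 11; slot 11 is free -> place at 11.
607 hashes to 4; 4,5 taken -> place at 6.
787 hashes to 2; slot 2 is free -> place at 2.
97 hashes to 4; 4,5,6 taken -> place at 7.
624 hashes to 4; 4,5,6,7,8 taken -> place at 9.
335 hashes to 4; 4,5,6,7,8,9 taken -> place at 10.
Table: [304, _, 787, _, 437, 760, 607, 97, 26, 624, 335, 198, _, _, 880, _, _]

624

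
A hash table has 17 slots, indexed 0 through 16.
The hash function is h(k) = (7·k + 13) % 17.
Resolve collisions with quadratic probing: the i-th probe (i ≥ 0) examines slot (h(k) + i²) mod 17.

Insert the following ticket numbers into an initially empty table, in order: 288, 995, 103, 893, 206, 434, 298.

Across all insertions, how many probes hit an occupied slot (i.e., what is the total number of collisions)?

Insert 288: h=6, slot 6 empty => index 6.
Insert 995: h=8, slot 8 empty => index 8.
Insert 103: h=3, slot 3 empty => index 3.
Insert 893: h=8, slot 8 occupied => index 9.
Insert 206: h=10, slot 10 empty => index 10.
Insert 434: h=8, slots 8,9 occupied => index 12.
Insert 298: h=8, slots 8,9,12 occupied => index 0.
Table: [298, ∅, ∅, 103, ∅, ∅, 288, ∅, 995, 893, 206, ∅, 434, ∅, ∅, ∅, ∅]

6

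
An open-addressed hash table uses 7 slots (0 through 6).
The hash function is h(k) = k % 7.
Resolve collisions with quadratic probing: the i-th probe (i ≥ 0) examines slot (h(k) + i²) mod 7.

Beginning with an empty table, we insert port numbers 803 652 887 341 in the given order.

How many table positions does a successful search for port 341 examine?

803: h=5 → slot 5
652: h=1 → slot 1
887: h=5, probe 5,6 → slot 6
341: h=5, probe 5,6,2 → slot 2
Table: [∅, 652, 341, ∅, ∅, 803, 887]
Lookup 341: h=5, probe 5,6,2 → found at 2.

3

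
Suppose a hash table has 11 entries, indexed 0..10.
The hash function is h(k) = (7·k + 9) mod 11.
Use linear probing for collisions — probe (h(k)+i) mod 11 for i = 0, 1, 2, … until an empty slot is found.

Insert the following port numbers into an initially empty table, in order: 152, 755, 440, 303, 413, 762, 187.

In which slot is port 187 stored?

152: h=6 => slot 6
755: h=3 => slot 3
440: h=9 => slot 9
303: h=7 => slot 7
413: h=7, probe 7,8 => slot 8
762: h=8, probe 8,9,10 => slot 10
187: h=9, probe 9,10,0 => slot 0
Table: [187, ∅, ∅, 755, ∅, ∅, 152, 303, 413, 440, 762]

0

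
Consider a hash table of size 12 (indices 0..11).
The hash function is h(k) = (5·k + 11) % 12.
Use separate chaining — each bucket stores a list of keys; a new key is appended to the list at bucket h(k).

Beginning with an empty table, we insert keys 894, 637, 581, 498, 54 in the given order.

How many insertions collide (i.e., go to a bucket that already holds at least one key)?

2

Insert 894: h=5, bucket 5 empty → new chain.
Insert 637: h=4, bucket 4 empty → new chain.
Insert 581: h=0, bucket 0 empty → new chain.
Insert 498: h=5, bucket 5 nonempty → append to chain.
Insert 54: h=5, bucket 5 nonempty → append to chain.
Final buckets:
0: 581
1: —
2: —
3: —
4: 637
5: 894 -> 498 -> 54
6: —
7: —
8: —
9: —
10: —
11: —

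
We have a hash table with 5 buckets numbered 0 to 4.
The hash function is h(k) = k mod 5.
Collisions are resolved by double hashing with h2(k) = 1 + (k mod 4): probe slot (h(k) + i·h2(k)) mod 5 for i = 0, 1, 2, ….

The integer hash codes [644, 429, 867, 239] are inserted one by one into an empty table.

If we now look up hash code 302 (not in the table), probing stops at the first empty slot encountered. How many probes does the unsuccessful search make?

644 hashes to 4; slot 4 is free → place at 4.
429 hashes to 4, h2=2; 4 taken → place at 1.
867 hashes to 2; slot 2 is free → place at 2.
239 hashes to 4, h2=4; 4 taken → place at 3.
Table: [_, 429, 867, 239, 644]
Lookup 302: h=2, h2=3, probe 2,0 → slot 0 empty, not found.

2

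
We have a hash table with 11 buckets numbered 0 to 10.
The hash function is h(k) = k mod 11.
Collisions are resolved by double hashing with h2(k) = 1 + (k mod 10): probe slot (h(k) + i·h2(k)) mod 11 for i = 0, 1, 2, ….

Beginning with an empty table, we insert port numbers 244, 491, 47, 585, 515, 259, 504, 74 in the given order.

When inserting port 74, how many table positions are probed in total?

6

244 hashes to 2; slot 2 is free -> place at 2.
491 hashes to 7; slot 7 is free -> place at 7.
47 hashes to 3; slot 3 is free -> place at 3.
585 hashes to 2, h2=6; 2 taken -> place at 8.
515 hashes to 9; slot 9 is free -> place at 9.
259 hashes to 6; slot 6 is free -> place at 6.
504 hashes to 9, h2=5; 9,3,8,2,7 taken -> place at 1.
74 hashes to 8, h2=5; 8,2,7,1,6 taken -> place at 0.
Table: [74, 504, 244, 47, _, _, 259, 491, 585, 515, _]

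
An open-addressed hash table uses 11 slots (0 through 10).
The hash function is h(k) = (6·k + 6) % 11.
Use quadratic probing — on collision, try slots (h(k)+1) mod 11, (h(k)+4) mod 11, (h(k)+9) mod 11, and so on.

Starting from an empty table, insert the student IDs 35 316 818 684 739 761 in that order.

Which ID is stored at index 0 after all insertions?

Insert 35: h=7, slot 7 empty -> index 7.
Insert 316: h=10, slot 10 empty -> index 10.
Insert 818: h=8, slot 8 empty -> index 8.
Insert 684: h=7, slots 7,8 occupied -> index 0.
Insert 739: h=7, slots 7,8,0 occupied -> index 5.
Insert 761: h=7, slots 7,8,0,5 occupied -> index 1.
Table: [684, 761, ., ., ., 739, ., 35, 818, ., 316]

684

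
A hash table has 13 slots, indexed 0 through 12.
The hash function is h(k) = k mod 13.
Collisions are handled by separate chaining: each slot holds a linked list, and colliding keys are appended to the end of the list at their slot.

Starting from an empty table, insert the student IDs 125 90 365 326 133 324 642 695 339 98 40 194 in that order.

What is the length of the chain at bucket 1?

4

125 -> bucket 8
90 -> bucket 12
365 -> bucket 1
326 -> bucket 1 (collision)
133 -> bucket 3
324 -> bucket 12 (collision)
642 -> bucket 5
695 -> bucket 6
339 -> bucket 1 (collision)
98 -> bucket 7
40 -> bucket 1 (collision)
194 -> bucket 12 (collision)
Final buckets:
0: -
1: 365 -> 326 -> 339 -> 40
2: -
3: 133
4: -
5: 642
6: 695
7: 98
8: 125
9: -
10: -
11: -
12: 90 -> 324 -> 194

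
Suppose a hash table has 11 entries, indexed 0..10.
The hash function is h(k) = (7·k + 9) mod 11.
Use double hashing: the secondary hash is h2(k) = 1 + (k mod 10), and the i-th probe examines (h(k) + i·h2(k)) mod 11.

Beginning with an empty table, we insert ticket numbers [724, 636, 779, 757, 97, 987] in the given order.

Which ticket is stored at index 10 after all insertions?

724 hashes to 6; slot 6 is free => place at 6.
636 hashes to 6, h2=7; 6 taken => place at 2.
779 hashes to 6, h2=10; 6 taken => place at 5.
757 hashes to 6, h2=8; 6 taken => place at 3.
97 hashes to 6, h2=8; 6,3 taken => place at 0.
987 hashes to 10; slot 10 is free => place at 10.
Table: [97, _, 636, 757, _, 779, 724, _, _, _, 987]

987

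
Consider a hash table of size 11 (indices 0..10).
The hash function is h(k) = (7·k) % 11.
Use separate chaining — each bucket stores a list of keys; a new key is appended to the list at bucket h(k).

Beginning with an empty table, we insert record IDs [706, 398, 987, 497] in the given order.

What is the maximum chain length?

3

Insert 706: h=3, bucket 3 empty -> new chain.
Insert 398: h=3, bucket 3 nonempty -> append to chain.
Insert 987: h=1, bucket 1 empty -> new chain.
Insert 497: h=3, bucket 3 nonempty -> append to chain.
Final buckets:
0: —
1: 987
2: —
3: 706 -> 398 -> 497
4: —
5: —
6: —
7: —
8: —
9: —
10: —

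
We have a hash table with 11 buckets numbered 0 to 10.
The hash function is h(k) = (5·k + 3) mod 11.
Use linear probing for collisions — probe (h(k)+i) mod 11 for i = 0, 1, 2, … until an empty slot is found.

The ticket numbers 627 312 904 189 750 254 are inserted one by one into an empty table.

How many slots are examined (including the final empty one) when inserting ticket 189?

627 hashes to 3; slot 3 is free => place at 3.
312 hashes to 1; slot 1 is free => place at 1.
904 hashes to 2; slot 2 is free => place at 2.
189 hashes to 2; 2,3 taken => place at 4.
750 hashes to 2; 2,3,4 taken => place at 5.
254 hashes to 8; slot 8 is free => place at 8.
Table: [., 312, 904, 627, 189, 750, ., ., 254, ., .]

3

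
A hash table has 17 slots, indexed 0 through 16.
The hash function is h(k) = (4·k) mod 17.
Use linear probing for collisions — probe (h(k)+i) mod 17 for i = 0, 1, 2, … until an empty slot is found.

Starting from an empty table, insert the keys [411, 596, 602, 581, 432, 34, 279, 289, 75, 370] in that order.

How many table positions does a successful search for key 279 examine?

411: h=12 => slot 12
596: h=4 => slot 4
602: h=11 => slot 11
581: h=12, probe 12,13 => slot 13
432: h=11, probe 11,12,13,14 => slot 14
34: h=0 => slot 0
279: h=11, probe 11,12,13,14,15 => slot 15
289: h=0, probe 0,1 => slot 1
75: h=11, probe 11,12,13,14,15,16 => slot 16
370: h=1, probe 1,2 => slot 2
Table: [34, 289, 370, ., 596, ., ., ., ., ., ., 602, 411, 581, 432, 279, 75]
Lookup 279: h=11, probe 11,12,13,14,15 → found at 15.

5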